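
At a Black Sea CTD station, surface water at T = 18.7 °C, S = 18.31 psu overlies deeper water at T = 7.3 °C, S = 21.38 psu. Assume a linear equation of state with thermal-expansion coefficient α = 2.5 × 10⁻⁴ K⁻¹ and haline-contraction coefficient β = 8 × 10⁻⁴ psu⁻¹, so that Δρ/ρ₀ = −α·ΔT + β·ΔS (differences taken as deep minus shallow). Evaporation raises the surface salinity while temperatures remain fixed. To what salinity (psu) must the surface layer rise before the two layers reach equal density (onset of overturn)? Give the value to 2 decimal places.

24.94 psu

Neutral buoyancy requires −α(T_deep − T_surf) + β(S_deep − S_surf′) = 0.
S_surf′ = S_deep − (α/β)·ΔT = 21.38 − (2.5 × 10⁻⁴/8 × 10⁻⁴)·(-11.4) = 24.9425 psu.
Increase required: 24.9425 − 18.31 = 6.6325 psu.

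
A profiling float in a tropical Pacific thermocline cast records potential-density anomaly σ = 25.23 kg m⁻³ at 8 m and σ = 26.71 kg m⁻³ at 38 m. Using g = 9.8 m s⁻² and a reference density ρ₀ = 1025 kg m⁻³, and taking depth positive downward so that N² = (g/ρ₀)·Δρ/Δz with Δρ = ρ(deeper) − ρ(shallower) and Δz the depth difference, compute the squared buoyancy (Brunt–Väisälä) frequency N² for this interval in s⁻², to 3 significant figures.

Δρ = 1026.71 − 1025.23 = 1.48 kg m⁻³ over Δz = 38 − 8 = 30 m.
N² = (9.8/1025) × (1.48/30) = 4.7167 × 10⁻⁴ s⁻² ≈ 4.72 × 10⁻⁴ s⁻².

4.72 × 10⁻⁴ s⁻²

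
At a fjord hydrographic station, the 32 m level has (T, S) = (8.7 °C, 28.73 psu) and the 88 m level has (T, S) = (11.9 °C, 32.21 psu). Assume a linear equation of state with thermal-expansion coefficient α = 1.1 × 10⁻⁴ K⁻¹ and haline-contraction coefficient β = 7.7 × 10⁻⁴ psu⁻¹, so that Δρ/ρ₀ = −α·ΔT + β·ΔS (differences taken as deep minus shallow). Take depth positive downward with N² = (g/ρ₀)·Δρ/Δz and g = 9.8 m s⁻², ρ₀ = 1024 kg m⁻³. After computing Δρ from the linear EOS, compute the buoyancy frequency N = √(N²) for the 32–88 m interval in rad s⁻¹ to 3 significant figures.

0.0202 rad s⁻¹

ΔT = +3.2 K, ΔS = +3.48 psu (deep − shallow).
Δρ/ρ₀ = −αΔT + βΔS = -3.52 × 10⁻⁴ + 2.6796 × 10⁻³ = 2.3276 × 10⁻³, so Δρ ≈ 2.383 kg m⁻³.
N² = (g/ρ₀)·Δρ/Δz = g·(Δρ/ρ₀)/Δz = 9.8 × 2.3276 × 10⁻³ / 56 = 4.0733 × 10⁻⁴ s⁻².
N = √(4.0733 × 10⁻⁴) = 0.020182 rad s⁻¹ ≈ 0.0202 rad s⁻¹.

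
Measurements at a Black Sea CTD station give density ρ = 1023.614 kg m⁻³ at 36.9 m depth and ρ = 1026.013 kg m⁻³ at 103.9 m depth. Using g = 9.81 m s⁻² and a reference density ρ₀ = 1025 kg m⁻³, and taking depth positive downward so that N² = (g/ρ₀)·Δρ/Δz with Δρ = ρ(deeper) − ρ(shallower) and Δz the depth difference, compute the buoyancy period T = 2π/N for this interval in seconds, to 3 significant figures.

Δρ = 1026.013 − 1023.614 = 2.399 kg m⁻³ over Δz = 103.9 − 36.9 = 67 m.
N² = (9.81/1025) × (2.399/67) = 3.4269 × 10⁻⁴ s⁻².
N = √(3.4269 × 10⁻⁴) = 0.018512 rad s⁻¹, so T = 2π/N = 339.41 s ≈ 339 s.

339 s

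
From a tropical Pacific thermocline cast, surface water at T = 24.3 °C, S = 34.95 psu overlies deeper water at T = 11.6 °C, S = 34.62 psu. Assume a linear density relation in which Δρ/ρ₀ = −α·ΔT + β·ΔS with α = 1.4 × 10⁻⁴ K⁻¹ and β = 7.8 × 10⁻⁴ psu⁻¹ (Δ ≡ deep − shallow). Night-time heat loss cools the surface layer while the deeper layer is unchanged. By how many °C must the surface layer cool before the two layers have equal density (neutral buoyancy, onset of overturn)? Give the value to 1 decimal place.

Neutral buoyancy requires Δρ = 0, i.e. −α(T_deep − T_surf′) + β(S_deep − S_surf) = 0.
T_surf′ = T_deep − (β/α)·ΔS = 11.6 − (7.8 × 10⁻⁴/1.4 × 10⁻⁴)·(-0.33) = 13.439 °C.
Cooling required: 24.3 − (13.439) = 10.861 °C.

10.9 °C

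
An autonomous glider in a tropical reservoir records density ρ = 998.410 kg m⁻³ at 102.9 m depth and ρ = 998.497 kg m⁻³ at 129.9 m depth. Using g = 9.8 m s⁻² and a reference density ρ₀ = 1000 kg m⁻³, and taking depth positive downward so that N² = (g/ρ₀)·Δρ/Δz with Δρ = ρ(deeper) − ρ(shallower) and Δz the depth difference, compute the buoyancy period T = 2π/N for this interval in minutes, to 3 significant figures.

18.6 min

Δρ = 998.497 − 998.410 = 0.087 kg m⁻³ over Δz = 129.9 − 102.9 = 27 m.
N² = (9.8/1000) × (0.087/27) = 3.1578 × 10⁻⁵ s⁻².
N = √(3.1578 × 10⁻⁵) = 5.6194 × 10⁻³ rad s⁻¹, so T = 2π/N = 1.1181 × 10³ s = 18.635 min ≈ 18.6 min.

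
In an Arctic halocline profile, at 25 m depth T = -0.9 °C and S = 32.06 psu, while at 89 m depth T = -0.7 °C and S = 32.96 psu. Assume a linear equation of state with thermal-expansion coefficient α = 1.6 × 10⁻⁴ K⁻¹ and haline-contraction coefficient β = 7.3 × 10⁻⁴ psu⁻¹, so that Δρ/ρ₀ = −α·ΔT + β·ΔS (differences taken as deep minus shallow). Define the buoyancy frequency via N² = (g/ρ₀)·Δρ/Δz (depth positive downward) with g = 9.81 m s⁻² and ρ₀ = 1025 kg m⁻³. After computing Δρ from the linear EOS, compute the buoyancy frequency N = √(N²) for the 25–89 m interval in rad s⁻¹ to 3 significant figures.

ΔT = +0.2 K, ΔS = +0.90 psu (deep − shallow).
Δρ/ρ₀ = −αΔT + βΔS = -3.20 × 10⁻⁵ + 6.57 × 10⁻⁴ = 6.25 × 10⁻⁴, so Δρ ≈ 0.6406 kg m⁻³.
N² = (g/ρ₀)·Δρ/Δz = g·(Δρ/ρ₀)/Δz = 9.81 × 6.25 × 10⁻⁴ / 64 = 9.5801 × 10⁻⁵ s⁻².
N = √(9.5801 × 10⁻⁵) = 9.7878 × 10⁻³ rad s⁻¹ ≈ 9.79 × 10⁻³ rad s⁻¹.

9.79 × 10⁻³ rad s⁻¹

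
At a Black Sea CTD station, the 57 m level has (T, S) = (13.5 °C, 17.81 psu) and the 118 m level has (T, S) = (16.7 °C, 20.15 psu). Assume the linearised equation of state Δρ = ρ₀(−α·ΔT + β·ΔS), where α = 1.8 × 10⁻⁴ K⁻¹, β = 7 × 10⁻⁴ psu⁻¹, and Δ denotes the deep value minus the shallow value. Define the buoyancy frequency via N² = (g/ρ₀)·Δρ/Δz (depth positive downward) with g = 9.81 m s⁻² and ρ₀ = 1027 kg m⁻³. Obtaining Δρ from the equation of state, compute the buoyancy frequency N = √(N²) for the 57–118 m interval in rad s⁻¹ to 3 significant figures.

0.0131 rad s⁻¹

ΔT = +3.2 K, ΔS = +2.34 psu (deep − shallow).
Δρ/ρ₀ = −αΔT + βΔS = -5.76 × 10⁻⁴ + 1.638 × 10⁻³ = 1.062 × 10⁻³, so Δρ ≈ 1.091 kg m⁻³.
N² = (g/ρ₀)·Δρ/Δz = g·(Δρ/ρ₀)/Δz = 9.81 × 1.062 × 10⁻³ / 61 = 1.7079 × 10⁻⁴ s⁻².
N = √(1.7079 × 10⁻⁴) = 0.013069 rad s⁻¹ ≈ 0.0131 rad s⁻¹.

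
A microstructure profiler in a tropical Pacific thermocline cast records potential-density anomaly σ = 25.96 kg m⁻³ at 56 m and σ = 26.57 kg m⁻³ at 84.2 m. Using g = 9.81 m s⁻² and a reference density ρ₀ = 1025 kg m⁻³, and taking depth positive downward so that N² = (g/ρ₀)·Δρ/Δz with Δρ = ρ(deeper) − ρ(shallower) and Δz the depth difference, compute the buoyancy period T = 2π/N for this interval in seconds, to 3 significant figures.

Δρ = 1026.57 − 1025.96 = 0.61 kg m⁻³ over Δz = 84.2 − 56 = 28.2 m.
N² = (9.81/1025) × (0.61/28.2) = 2.0703 × 10⁻⁴ s⁻².
N = √(2.0703 × 10⁻⁴) = 0.014389 rad s⁻¹, so T = 2π/N = 436.67 s ≈ 437 s.

437 s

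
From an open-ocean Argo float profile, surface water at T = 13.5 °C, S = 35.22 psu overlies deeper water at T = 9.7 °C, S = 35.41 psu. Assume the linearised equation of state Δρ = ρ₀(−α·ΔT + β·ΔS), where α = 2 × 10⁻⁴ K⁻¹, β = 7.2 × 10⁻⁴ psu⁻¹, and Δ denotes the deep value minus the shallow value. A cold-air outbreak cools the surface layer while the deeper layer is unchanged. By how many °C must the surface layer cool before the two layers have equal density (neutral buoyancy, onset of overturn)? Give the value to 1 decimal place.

4.5 °C

Neutral buoyancy requires Δρ = 0, i.e. −α(T_deep − T_surf′) + β(S_deep − S_surf) = 0.
T_surf′ = T_deep − (β/α)·ΔS = 9.7 − (7.2 × 10⁻⁴/2 × 10⁻⁴)·(+0.19) = 9.016 °C.
Cooling required: 13.5 − (9.016) = 4.484 °C.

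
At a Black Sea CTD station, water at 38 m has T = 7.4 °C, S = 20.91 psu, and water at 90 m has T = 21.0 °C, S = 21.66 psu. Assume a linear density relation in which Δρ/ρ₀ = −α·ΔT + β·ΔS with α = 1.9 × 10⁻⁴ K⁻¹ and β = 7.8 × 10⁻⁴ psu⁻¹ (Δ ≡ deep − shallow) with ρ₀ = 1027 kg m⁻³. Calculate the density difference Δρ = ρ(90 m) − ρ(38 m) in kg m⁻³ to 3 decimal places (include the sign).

ΔT = +13.6 K, ΔS = +0.75 psu (deep − shallow).
Δρ/ρ₀ = −(1.9 × 10⁻⁴)(+13.6) + (7.8 × 10⁻⁴)(+0.75) = -1.999 × 10⁻³.
Δρ = 1027 × (-1.999 × 10⁻³) = -2.053 kg m⁻³.
Negative Δρ: lighter below, statically unstable.

-2.053 kg m⁻³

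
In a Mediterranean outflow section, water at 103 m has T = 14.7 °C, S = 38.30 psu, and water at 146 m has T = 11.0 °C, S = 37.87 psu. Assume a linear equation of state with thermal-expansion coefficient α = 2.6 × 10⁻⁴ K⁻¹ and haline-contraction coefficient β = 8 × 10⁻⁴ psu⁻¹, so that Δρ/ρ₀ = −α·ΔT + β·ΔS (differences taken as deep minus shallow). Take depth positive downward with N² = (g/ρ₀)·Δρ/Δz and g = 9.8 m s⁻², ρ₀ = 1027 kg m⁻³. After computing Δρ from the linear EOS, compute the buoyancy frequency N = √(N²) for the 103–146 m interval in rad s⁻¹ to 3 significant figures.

ΔT = -3.7 K, ΔS = -0.43 psu (deep − shallow).
Δρ/ρ₀ = −αΔT + βΔS = 9.62 × 10⁻⁴ − 3.44 × 10⁻⁴ = 6.18 × 10⁻⁴, so Δρ ≈ 0.6347 kg m⁻³.
N² = (g/ρ₀)·Δρ/Δz = g·(Δρ/ρ₀)/Δz = 9.8 × 6.18 × 10⁻⁴ / 43 = 1.4085 × 10⁻⁴ s⁻².
N = √(1.4085 × 10⁻⁴) = 0.011868 rad s⁻¹ ≈ 0.0119 rad s⁻¹.

0.0119 rad s⁻¹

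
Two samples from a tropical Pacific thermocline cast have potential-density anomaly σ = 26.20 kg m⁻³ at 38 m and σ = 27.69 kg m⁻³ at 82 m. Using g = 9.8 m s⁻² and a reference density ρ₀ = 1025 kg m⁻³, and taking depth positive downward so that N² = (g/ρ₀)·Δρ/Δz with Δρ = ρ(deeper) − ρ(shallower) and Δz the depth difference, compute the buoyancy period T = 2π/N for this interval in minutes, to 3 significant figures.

5.82 min

Δρ = 1027.69 − 1026.20 = 1.49 kg m⁻³ over Δz = 82 − 38 = 44 m.
N² = (9.8/1025) × (1.49/44) = 3.2377 × 10⁻⁴ s⁻².
N = √(3.2377 × 10⁻⁴) = 0.017994 rad s⁻¹, so T = 2π/N = 349.18 s = 5.8197 min ≈ 5.82 min.
Since Δρ > 0 the layer is stably stratified.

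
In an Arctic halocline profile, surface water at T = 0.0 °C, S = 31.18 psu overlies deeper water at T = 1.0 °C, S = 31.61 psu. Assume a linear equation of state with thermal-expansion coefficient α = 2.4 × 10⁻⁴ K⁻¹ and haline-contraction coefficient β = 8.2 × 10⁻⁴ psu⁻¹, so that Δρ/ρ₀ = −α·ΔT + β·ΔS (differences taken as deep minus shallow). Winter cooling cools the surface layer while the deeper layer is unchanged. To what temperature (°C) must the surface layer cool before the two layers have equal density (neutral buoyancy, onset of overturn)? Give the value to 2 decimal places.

-0.47 °C

Neutral buoyancy requires Δρ = 0, i.e. −α(T_deep − T_surf′) + β(S_deep − S_surf) = 0.
T_surf′ = T_deep − (β/α)·ΔS = 1.0 − (8.2 × 10⁻⁴/2.4 × 10⁻⁴)·(+0.43) = -0.4692 °C.
Cooling required: 0.0 − (-0.4692) = 0.4692 °C.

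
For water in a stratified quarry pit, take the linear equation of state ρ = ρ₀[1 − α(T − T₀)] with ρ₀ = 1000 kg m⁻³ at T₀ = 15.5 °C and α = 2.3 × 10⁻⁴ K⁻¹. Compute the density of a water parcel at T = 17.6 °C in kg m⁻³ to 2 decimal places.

999.52 kg m⁻³

T − T₀ = +2.1 K.
Bracket = 1 − α·(+2.1) = 1 + (-4.83 × 10⁻⁴) = 0.9995170.
ρ = 1000 × 0.9995170 = 999.52 kg m⁻³.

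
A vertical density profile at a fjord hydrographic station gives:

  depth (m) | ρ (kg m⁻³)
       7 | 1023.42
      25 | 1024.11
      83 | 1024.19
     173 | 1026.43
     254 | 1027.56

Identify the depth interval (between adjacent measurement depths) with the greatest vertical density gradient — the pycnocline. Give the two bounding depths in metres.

7–25 m

Compute the density gradient over each adjacent pair:
  7–25 m: Δρ/Δz = 0.69/18 = 0.038 kg m⁻⁴
  25–83 m: Δρ/Δz = 0.08/58 = 1.4 × 10⁻³ kg m⁻⁴
  83–173 m: Δρ/Δz = 2.24/90 = 0.025 kg m⁻⁴
  173–254 m: Δρ/Δz = 1.13/81 = 0.014 kg m⁻⁴
The largest gradient is in the 7–25 m interval — the pycnocline.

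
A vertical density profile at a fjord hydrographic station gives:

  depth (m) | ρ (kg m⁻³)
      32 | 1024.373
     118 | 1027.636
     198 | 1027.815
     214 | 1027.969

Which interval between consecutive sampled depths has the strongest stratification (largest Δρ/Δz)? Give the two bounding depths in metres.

Compute the density gradient over each adjacent pair:
  32–118 m: Δρ/Δz = 3.263/86 = 0.038 kg m⁻⁴
  118–198 m: Δρ/Δz = 0.179/80 = 2.2 × 10⁻³ kg m⁻⁴
  198–214 m: Δρ/Δz = 0.154/16 = 9.6 × 10⁻³ kg m⁻⁴
The largest gradient is in the 32–118 m interval — the pycnocline.

32–118 m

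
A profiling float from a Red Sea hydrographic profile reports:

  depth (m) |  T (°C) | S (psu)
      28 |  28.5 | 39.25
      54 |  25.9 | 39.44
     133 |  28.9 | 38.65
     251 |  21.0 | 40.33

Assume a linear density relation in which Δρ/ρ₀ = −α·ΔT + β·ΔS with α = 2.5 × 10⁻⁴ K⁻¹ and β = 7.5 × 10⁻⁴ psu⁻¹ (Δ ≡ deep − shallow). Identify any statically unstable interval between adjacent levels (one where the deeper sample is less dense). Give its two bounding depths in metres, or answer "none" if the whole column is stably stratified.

Evaluate Δρ/ρ₀ = −αΔT + βΔS across each adjacent pair:
  28–54 m: −αΔT+βΔS = −(2.5 × 10⁻⁴)(-2.6)+(7.5 × 10⁻⁴)(+0.19) = 7.9 × 10⁻⁴ → stable
  54–133 m: −αΔT+βΔS = −(2.5 × 10⁻⁴)(+3.0)+(7.5 × 10⁻⁴)(-0.79) = -1.3 × 10⁻³ → UNSTABLE
  133–251 m: −αΔT+βΔS = −(2.5 × 10⁻⁴)(-7.9)+(7.5 × 10⁻⁴)(+1.68) = 3.2 × 10⁻³ → stable
The 54–133 m interval has Δρ < 0: lighter water underlies denser water.

54–133 m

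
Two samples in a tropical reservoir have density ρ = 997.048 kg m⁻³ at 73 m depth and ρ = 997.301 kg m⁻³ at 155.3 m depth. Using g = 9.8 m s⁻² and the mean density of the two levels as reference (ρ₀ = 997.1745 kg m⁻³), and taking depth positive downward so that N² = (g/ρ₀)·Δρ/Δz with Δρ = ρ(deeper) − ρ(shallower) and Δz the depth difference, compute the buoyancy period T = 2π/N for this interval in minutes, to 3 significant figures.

19.1 min

Δρ = 997.301 − 997.048 = 0.253 kg m⁻³ over Δz = 155.3 − 73 = 82.3 m.
N² = (9.8/997.1745) × (0.253/82.3) = 3.0212 × 10⁻⁵ s⁻².
N = √(3.0212 × 10⁻⁵) = 5.4965 × 10⁻³ rad s⁻¹, so T = 2π/N = 1.1431 × 10³ s = 19.052 min ≈ 19.1 min.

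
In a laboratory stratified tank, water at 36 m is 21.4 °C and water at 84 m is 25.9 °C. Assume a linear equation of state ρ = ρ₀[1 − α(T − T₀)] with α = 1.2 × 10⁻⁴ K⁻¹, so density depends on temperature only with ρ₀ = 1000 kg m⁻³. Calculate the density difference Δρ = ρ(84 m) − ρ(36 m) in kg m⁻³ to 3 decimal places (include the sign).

ΔT = +4.5 K, Δρ/ρ₀ = −αΔT = -5.40 × 10⁻⁴.
Δρ = 1000 × (-5.40 × 10⁻⁴) = -0.540 kg m⁻³.
Negative Δρ: lighter below, statically unstable.

-0.540 kg m⁻³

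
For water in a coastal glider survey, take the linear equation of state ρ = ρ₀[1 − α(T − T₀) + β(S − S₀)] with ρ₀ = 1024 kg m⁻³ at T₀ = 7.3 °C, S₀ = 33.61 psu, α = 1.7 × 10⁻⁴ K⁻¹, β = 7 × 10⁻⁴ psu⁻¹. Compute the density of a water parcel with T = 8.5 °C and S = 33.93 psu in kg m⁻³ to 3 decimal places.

T − T₀ = +1.2 K, S − S₀ = +0.32 psu.
Bracket = 1 − α·(+1.2) + β·(+0.32) = 1 + (2.00 × 10⁻⁵) = 1.0000200.
ρ = 1024 × 1.0000200 = 1024.020 kg m⁻³.

1024.020 kg m⁻³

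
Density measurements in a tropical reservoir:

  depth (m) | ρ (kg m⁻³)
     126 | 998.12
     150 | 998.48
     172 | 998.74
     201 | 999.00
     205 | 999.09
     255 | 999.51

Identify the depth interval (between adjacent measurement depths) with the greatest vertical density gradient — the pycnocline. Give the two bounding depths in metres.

Compute the density gradient over each adjacent pair:
  126–150 m: Δρ/Δz = 0.36/24 = 0.015 kg m⁻⁴
  150–172 m: Δρ/Δz = 0.26/22 = 0.012 kg m⁻⁴
  172–201 m: Δρ/Δz = 0.26/29 = 9.0 × 10⁻³ kg m⁻⁴
  201–205 m: Δρ/Δz = 0.09/4 = 0.022 kg m⁻⁴
  205–255 m: Δρ/Δz = 0.42/50 = 8.4 × 10⁻³ kg m⁻⁴
The largest gradient is in the 201–205 m interval — the pycnocline.

201–205 m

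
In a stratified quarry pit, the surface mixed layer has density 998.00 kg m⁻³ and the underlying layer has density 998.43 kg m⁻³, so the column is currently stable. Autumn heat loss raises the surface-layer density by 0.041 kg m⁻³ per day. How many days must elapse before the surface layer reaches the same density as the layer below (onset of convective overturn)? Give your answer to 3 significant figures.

10.5 days

Density deficit of the surface layer: 998.43 − 998.00 = 0.43 kg m⁻³.
Required change = 0.43 / 0.041 = 10.5 days.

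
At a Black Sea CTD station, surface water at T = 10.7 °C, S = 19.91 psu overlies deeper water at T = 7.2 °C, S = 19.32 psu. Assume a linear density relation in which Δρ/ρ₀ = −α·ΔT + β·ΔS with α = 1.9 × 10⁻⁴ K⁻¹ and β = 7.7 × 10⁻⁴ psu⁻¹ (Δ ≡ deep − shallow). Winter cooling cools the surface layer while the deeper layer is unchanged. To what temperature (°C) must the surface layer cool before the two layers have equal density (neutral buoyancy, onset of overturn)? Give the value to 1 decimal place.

9.6 °C

Neutral buoyancy requires Δρ = 0, i.e. −α(T_deep − T_surf′) + β(S_deep − S_surf) = 0.
T_surf′ = T_deep − (β/α)·ΔS = 7.2 − (7.7 × 10⁻⁴/1.9 × 10⁻⁴)·(-0.59) = 9.591 °C.
Cooling required: 10.7 − (9.591) = 1.109 °C.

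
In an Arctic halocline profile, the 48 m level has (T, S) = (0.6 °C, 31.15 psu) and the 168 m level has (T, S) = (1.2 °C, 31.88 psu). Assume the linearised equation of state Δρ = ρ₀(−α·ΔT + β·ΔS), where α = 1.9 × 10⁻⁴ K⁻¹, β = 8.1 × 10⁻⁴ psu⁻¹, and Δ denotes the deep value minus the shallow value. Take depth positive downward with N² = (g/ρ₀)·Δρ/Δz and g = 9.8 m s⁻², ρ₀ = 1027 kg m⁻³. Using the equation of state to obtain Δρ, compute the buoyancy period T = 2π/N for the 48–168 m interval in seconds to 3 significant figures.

ΔT = +0.6 K, ΔS = +0.73 psu (deep − shallow).
Δρ/ρ₀ = −αΔT + βΔS = -1.14 × 10⁻⁴ + 5.913 × 10⁻⁴ = 4.773 × 10⁻⁴, so Δρ ≈ 0.4902 kg m⁻³.
N² = (g/ρ₀)·Δρ/Δz = g·(Δρ/ρ₀)/Δz = 9.8 × 4.773 × 10⁻⁴ / 120 = 3.8980 × 10⁻⁵ s⁻².
N = √(3.8980 × 10⁻⁵) = 6.2434 × 10⁻³ rad s⁻¹ → T = 2π/N = 1.0064 × 10³ s ≈ 1.01 × 10³ s.

1.01 × 10³ s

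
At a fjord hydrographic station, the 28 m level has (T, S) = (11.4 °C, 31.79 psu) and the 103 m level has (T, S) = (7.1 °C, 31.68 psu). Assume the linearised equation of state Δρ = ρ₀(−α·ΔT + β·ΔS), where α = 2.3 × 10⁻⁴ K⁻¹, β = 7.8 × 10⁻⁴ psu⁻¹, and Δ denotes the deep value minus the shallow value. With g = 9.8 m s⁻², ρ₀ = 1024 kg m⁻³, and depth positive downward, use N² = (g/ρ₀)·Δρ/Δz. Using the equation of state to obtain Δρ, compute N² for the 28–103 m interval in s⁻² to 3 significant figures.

ΔT = -4.3 K, ΔS = -0.11 psu (deep − shallow).
Δρ/ρ₀ = −αΔT + βΔS = 9.89 × 10⁻⁴ − 8.58 × 10⁻⁵ = 9.032 × 10⁻⁴, so Δρ ≈ 0.9249 kg m⁻³.
N² = (g/ρ₀)·Δρ/Δz = g·(Δρ/ρ₀)/Δz = 9.8 × 9.032 × 10⁻⁴ / 75 = 1.1802 × 10⁻⁴ s⁻² ≈ 1.18 × 10⁻⁴ s⁻².

1.18 × 10⁻⁴ s⁻²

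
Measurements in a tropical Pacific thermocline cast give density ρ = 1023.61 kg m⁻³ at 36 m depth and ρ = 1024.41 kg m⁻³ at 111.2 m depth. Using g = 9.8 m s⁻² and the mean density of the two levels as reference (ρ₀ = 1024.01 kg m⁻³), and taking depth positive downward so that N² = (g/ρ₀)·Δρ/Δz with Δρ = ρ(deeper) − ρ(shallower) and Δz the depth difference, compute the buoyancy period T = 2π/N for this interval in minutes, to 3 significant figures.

10.4 min

Δρ = 1024.41 − 1023.61 = 0.80 kg m⁻³ over Δz = 111.2 − 36 = 75.2 m.
N² = (9.8/1024.01) × (0.80/75.2) = 1.0181 × 10⁻⁴ s⁻².
N = √(1.0181 × 10⁻⁴) = 0.010090 rad s⁻¹, so T = 2π/N = 622.71 s = 10.379 min ≈ 10.4 min.
N² > 0, so the interval is statically stable.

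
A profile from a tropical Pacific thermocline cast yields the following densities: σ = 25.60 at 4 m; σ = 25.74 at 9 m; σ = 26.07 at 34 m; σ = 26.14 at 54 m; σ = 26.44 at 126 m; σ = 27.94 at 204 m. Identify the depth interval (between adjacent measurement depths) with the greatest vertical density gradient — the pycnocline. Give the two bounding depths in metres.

4–9 m

Compute the density gradient over each adjacent pair:
  4–9 m: Δρ/Δz = 0.14/5 = 0.028 kg m⁻⁴
  9–34 m: Δρ/Δz = 0.33/25 = 0.013 kg m⁻⁴
  34–54 m: Δρ/Δz = 0.07/20 = 3.5 × 10⁻³ kg m⁻⁴
  54–126 m: Δρ/Δz = 0.30/72 = 4.2 × 10⁻³ kg m⁻⁴
  126–204 m: Δρ/Δz = 1.50/78 = 0.019 kg m⁻⁴
The largest gradient is in the 4–9 m interval — the pycnocline.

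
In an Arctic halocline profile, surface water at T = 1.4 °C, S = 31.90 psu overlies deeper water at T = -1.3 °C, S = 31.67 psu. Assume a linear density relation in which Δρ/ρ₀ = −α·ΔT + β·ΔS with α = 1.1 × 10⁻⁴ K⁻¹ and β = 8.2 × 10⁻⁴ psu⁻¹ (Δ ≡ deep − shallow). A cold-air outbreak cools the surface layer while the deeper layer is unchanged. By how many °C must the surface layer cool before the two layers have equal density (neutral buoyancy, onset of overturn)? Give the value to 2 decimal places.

0.99 °C

Neutral buoyancy requires Δρ = 0, i.e. −α(T_deep − T_surf′) + β(S_deep − S_surf) = 0.
T_surf′ = T_deep − (β/α)·ΔS = -1.3 − (8.2 × 10⁻⁴/1.1 × 10⁻⁴)·(-0.23) = 0.4145 °C.
Cooling required: 1.4 − (0.4145) = 0.9855 °C.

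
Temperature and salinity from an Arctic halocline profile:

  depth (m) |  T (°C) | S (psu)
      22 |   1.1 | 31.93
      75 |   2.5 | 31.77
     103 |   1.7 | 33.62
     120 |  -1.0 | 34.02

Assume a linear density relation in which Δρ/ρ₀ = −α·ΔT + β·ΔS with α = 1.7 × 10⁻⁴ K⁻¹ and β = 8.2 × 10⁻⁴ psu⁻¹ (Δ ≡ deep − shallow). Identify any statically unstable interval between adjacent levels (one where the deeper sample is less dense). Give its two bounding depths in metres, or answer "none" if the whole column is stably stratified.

Evaluate Δρ/ρ₀ = −αΔT + βΔS across each adjacent pair:
  22–75 m: −αΔT+βΔS = −(1.7 × 10⁻⁴)(+1.4)+(8.2 × 10⁻⁴)(-0.16) = -3.7 × 10⁻⁴ → UNSTABLE
  75–103 m: −αΔT+βΔS = −(1.7 × 10⁻⁴)(-0.8)+(8.2 × 10⁻⁴)(+1.85) = 1.7 × 10⁻³ → stable
  103–120 m: −αΔT+βΔS = −(1.7 × 10⁻⁴)(-2.7)+(8.2 × 10⁻⁴)(+0.40) = 7.9 × 10⁻⁴ → stable
The 22–75 m interval has Δρ < 0: lighter water underlies denser water.

22–75 m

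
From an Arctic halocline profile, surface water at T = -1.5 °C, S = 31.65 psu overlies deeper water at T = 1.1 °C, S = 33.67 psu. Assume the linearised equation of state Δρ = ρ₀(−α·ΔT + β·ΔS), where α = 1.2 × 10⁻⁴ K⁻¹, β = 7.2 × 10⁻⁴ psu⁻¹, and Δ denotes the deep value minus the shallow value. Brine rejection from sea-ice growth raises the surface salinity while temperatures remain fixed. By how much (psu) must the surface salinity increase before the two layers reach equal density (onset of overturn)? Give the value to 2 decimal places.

Neutral buoyancy requires −α(T_deep − T_surf) + β(S_deep − S_surf′) = 0.
S_surf′ = S_deep − (α/β)·ΔT = 33.67 − (1.2 × 10⁻⁴/7.2 × 10⁻⁴)·(+2.6) = 33.2367 psu.
Increase required: 33.2367 − 31.65 = 1.5867 psu.

1.59 psu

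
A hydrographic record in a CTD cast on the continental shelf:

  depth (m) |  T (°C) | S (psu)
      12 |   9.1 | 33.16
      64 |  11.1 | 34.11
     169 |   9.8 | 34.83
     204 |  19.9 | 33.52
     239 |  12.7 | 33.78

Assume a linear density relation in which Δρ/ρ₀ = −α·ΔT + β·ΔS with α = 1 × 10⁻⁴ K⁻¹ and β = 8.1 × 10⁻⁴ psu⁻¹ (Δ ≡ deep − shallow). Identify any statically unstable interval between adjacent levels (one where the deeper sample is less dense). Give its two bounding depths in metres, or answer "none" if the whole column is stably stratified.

169–204 m

Evaluate Δρ/ρ₀ = −αΔT + βΔS across each adjacent pair:
  12–64 m: −αΔT+βΔS = −(1 × 10⁻⁴)(+2.0)+(8.1 × 10⁻⁴)(+0.95) = 5.7 × 10⁻⁴ → stable
  64–169 m: −αΔT+βΔS = −(1 × 10⁻⁴)(-1.3)+(8.1 × 10⁻⁴)(+0.72) = 7.1 × 10⁻⁴ → stable
  169–204 m: −αΔT+βΔS = −(1 × 10⁻⁴)(+10.1)+(8.1 × 10⁻⁴)(-1.31) = -2.1 × 10⁻³ → UNSTABLE
  204–239 m: −αΔT+βΔS = −(1 × 10⁻⁴)(-7.2)+(8.1 × 10⁻⁴)(+0.26) = 9.3 × 10⁻⁴ → stable
The 169–204 m interval has Δρ < 0: lighter water underlies denser water.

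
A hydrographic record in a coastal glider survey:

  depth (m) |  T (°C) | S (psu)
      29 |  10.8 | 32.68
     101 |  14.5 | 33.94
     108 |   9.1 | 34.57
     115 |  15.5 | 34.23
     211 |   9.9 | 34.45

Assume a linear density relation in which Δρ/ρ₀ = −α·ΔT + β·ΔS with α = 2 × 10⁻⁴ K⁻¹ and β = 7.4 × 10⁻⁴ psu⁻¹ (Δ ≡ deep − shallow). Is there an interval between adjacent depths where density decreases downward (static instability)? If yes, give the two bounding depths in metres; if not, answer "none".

108–115 m

Evaluate Δρ/ρ₀ = −αΔT + βΔS across each adjacent pair:
  29–101 m: −αΔT+βΔS = −(2 × 10⁻⁴)(+3.7)+(7.4 × 10⁻⁴)(+1.26) = 1.9 × 10⁻⁴ → stable
  101–108 m: −αΔT+βΔS = −(2 × 10⁻⁴)(-5.4)+(7.4 × 10⁻⁴)(+0.63) = 1.5 × 10⁻³ → stable
  108–115 m: −αΔT+βΔS = −(2 × 10⁻⁴)(+6.4)+(7.4 × 10⁻⁴)(-0.34) = -1.5 × 10⁻³ → UNSTABLE
  115–211 m: −αΔT+βΔS = −(2 × 10⁻⁴)(-5.6)+(7.4 × 10⁻⁴)(+0.22) = 1.3 × 10⁻³ → stable
The 108–115 m interval has Δρ < 0: lighter water underlies denser water.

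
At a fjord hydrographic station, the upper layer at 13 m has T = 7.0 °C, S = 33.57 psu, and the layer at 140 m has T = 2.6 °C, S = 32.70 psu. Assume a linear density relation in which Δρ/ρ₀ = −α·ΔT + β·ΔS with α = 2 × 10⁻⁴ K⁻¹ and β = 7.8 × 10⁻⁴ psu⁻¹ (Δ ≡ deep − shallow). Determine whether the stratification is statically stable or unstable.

stable

ΔT = 2.6 − 7.0 = -4.4 K and ΔS = 32.70 − 33.57 = -0.87 psu (deep − shallow).
−αΔT = 8.80 × 10⁻⁴; βΔS = -6.786 × 10⁻⁴; sum Δρ/ρ₀ = 2.014 × 10⁻⁴.
Δρ/ρ₀ > 0, so Δρ > 0: deeper water is denser → statically stable.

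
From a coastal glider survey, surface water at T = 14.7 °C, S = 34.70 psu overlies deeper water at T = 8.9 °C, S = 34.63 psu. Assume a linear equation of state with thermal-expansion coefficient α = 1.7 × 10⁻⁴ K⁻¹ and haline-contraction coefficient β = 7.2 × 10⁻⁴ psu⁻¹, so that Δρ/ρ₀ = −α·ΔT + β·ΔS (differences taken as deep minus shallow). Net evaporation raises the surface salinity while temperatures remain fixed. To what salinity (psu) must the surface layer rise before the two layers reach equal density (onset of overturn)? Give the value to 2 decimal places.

36.00 psu

Neutral buoyancy requires −α(T_deep − T_surf) + β(S_deep − S_surf′) = 0.
S_surf′ = S_deep − (α/β)·ΔT = 34.63 − (1.7 × 10⁻⁴/7.2 × 10⁻⁴)·(-5.8) = 35.9994 psu.
Increase required: 35.9994 − 34.70 = 1.2994 psu.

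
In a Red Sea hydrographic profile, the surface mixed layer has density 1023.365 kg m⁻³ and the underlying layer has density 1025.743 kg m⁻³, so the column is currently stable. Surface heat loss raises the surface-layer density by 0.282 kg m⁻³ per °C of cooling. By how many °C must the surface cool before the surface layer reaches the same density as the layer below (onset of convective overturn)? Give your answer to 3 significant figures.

8.43 °C

Density deficit of the surface layer: 1025.743 − 1023.365 = 2.378 kg m⁻³.
Required change = 2.378 / 0.282 = 8.43 °C.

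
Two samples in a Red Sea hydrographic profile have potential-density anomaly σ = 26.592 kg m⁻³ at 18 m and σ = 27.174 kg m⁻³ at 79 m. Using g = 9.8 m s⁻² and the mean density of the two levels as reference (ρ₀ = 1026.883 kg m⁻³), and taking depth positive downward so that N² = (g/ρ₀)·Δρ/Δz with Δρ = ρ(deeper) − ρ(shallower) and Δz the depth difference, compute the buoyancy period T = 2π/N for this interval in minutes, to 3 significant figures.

11.0 min

Δρ = 1027.174 − 1026.592 = 0.582 kg m⁻³ over Δz = 79 − 18 = 61 m.
N² = (9.8/1026.883) × (0.582/61) = 9.1054 × 10⁻⁵ s⁻².
N = √(9.1054 × 10⁻⁵) = 9.5422 × 10⁻³ rad s⁻¹, so T = 2π/N = 658.46 s = 10.974 min ≈ 11.0 min.
A positive N² confirms static stability across the interval.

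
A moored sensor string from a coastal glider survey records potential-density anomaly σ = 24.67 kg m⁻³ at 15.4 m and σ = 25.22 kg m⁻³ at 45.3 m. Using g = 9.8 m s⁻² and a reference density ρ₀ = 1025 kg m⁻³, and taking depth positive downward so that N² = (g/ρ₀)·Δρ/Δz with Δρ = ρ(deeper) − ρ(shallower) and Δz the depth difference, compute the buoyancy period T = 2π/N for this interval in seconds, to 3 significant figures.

Δρ = 1025.22 − 1024.67 = 0.55 kg m⁻³ over Δz = 45.3 − 15.4 = 29.9 m.
N² = (9.8/1025) × (0.55/29.9) = 1.7587 × 10⁻⁴ s⁻².
N = √(1.7587 × 10⁻⁴) = 0.013262 rad s⁻¹, so T = 2π/N = 473.77 s ≈ 474 s.

474 s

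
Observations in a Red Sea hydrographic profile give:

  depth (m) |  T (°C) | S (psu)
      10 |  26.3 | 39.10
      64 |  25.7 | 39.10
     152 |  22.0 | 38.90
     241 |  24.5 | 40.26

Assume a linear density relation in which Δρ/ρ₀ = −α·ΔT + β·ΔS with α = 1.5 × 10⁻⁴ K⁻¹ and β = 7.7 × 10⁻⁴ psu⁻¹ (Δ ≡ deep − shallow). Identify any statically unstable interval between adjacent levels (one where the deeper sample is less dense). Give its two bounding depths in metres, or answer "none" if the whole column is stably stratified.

none

Evaluate Δρ/ρ₀ = −αΔT + βΔS across each adjacent pair:
  10–64 m: −αΔT+βΔS = −(1.5 × 10⁻⁴)(-0.6)+(7.7 × 10⁻⁴)(+0.00) = 9.0 × 10⁻⁵ → stable
  64–152 m: −αΔT+βΔS = −(1.5 × 10⁻⁴)(-3.7)+(7.7 × 10⁻⁴)(-0.20) = 4.0 × 10⁻⁴ → stable
  152–241 m: −αΔT+βΔS = −(1.5 × 10⁻⁴)(+2.5)+(7.7 × 10⁻⁴)(+1.36) = 6.7 × 10⁻⁴ → stable
Every interval has Δρ > 0: the column is stably stratified throughout.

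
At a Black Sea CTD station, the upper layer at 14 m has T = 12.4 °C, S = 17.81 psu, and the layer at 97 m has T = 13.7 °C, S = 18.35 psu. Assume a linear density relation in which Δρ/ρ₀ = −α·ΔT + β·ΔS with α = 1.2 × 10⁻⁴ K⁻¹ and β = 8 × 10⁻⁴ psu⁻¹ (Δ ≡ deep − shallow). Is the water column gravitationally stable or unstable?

ΔT = 13.7 − 12.4 = +1.3 K and ΔS = 18.35 − 17.81 = +0.54 psu (deep − shallow).
−αΔT = -1.56 × 10⁻⁴; βΔS = 4.32 × 10⁻⁴; sum Δρ/ρ₀ = 2.76 × 10⁻⁴.
Δρ/ρ₀ > 0, so Δρ > 0: deeper water is denser → statically stable.

stable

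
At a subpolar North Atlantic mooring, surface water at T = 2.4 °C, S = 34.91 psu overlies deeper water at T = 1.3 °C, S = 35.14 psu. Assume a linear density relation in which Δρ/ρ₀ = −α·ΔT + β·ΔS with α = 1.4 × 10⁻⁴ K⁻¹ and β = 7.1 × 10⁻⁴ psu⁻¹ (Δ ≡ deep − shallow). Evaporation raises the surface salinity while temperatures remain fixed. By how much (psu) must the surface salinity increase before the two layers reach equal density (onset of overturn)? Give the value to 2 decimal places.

0.45 psu

Neutral buoyancy requires −α(T_deep − T_surf) + β(S_deep − S_surf′) = 0.
S_surf′ = S_deep − (α/β)·ΔT = 35.14 − (1.4 × 10⁻⁴/7.1 × 10⁻⁴)·(-1.1) = 35.3569 psu.
Increase required: 35.3569 − 34.91 = 0.4469 psu.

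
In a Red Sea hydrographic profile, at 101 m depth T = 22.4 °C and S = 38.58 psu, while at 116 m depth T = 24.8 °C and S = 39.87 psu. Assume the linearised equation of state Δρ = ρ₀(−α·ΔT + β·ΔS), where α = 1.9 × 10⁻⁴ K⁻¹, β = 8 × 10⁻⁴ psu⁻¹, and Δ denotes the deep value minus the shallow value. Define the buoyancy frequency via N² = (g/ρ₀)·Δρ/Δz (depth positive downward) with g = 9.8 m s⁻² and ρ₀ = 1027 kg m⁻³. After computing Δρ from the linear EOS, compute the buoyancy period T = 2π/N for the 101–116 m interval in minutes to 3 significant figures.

5.40 min

ΔT = +2.4 K, ΔS = +1.29 psu (deep − shallow).
Δρ/ρ₀ = −αΔT + βΔS = -4.56 × 10⁻⁴ + 1.032 × 10⁻³ = 5.76 × 10⁻⁴, so Δρ ≈ 0.5916 kg m⁻³.
N² = (g/ρ₀)·Δρ/Δz = g·(Δρ/ρ₀)/Δz = 9.8 × 5.76 × 10⁻⁴ / 15 = 3.7632 × 10⁻⁴ s⁻².
N = √(3.7632 × 10⁻⁴) = 0.019399 rad s⁻¹ → T = 2π/N = 323.89 s = 5.3982 min ≈ 5.40 min.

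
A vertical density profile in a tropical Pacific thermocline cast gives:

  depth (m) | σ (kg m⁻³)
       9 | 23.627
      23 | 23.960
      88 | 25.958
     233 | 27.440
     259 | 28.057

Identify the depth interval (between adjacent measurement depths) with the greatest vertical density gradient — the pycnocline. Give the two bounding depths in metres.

Compute the density gradient over each adjacent pair:
  9–23 m: Δρ/Δz = 0.333/14 = 0.024 kg m⁻⁴
  23–88 m: Δρ/Δz = 1.998/65 = 0.031 kg m⁻⁴
  88–233 m: Δρ/Δz = 1.482/145 = 0.010 kg m⁻⁴
  233–259 m: Δρ/Δz = 0.617/26 = 0.024 kg m⁻⁴
The largest gradient is in the 23–88 m interval — the pycnocline.

23–88 m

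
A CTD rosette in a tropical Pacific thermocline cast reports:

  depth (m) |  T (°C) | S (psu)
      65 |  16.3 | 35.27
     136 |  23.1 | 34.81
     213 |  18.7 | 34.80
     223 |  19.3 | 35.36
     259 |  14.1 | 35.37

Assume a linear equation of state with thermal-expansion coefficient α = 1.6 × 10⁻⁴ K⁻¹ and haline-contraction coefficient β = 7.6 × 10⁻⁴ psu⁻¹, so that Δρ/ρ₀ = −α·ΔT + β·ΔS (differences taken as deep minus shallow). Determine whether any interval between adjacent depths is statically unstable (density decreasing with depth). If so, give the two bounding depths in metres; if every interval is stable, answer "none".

Evaluate Δρ/ρ₀ = −αΔT + βΔS across each adjacent pair:
  65–136 m: −αΔT+βΔS = −(1.6 × 10⁻⁴)(+6.8)+(7.6 × 10⁻⁴)(-0.46) = -1.4 × 10⁻³ → UNSTABLE
  136–213 m: −αΔT+βΔS = −(1.6 × 10⁻⁴)(-4.4)+(7.6 × 10⁻⁴)(-0.01) = 7.0 × 10⁻⁴ → stable
  213–223 m: −αΔT+βΔS = −(1.6 × 10⁻⁴)(+0.6)+(7.6 × 10⁻⁴)(+0.56) = 3.3 × 10⁻⁴ → stable
  223–259 m: −αΔT+βΔS = −(1.6 × 10⁻⁴)(-5.2)+(7.6 × 10⁻⁴)(+0.01) = 8.4 × 10⁻⁴ → stable
The 65–136 m interval has Δρ < 0: lighter water underlies denser water.

65–136 m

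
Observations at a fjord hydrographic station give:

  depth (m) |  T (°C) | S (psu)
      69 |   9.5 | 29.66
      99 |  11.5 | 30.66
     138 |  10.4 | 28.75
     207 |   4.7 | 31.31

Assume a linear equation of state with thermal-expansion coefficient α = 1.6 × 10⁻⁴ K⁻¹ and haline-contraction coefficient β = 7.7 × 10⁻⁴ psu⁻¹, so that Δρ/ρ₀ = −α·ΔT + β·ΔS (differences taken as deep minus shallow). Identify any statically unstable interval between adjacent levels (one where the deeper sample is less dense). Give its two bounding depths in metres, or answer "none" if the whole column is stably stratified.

Evaluate Δρ/ρ₀ = −αΔT + βΔS across each adjacent pair:
  69–99 m: −αΔT+βΔS = −(1.6 × 10⁻⁴)(+2.0)+(7.7 × 10⁻⁴)(+1.00) = 4.5 × 10⁻⁴ → stable
  99–138 m: −αΔT+βΔS = −(1.6 × 10⁻⁴)(-1.1)+(7.7 × 10⁻⁴)(-1.91) = -1.3 × 10⁻³ → UNSTABLE
  138–207 m: −αΔT+βΔS = −(1.6 × 10⁻⁴)(-5.7)+(7.7 × 10⁻⁴)(+2.56) = 2.9 × 10⁻³ → stable
The 99–138 m interval has Δρ < 0: lighter water underlies denser water.

99–138 m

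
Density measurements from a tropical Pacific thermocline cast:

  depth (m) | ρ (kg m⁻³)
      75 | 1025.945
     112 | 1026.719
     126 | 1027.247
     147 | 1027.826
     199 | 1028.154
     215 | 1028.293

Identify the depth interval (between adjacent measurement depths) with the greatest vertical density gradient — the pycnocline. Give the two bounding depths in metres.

112–126 m

Compute the density gradient over each adjacent pair:
  75–112 m: Δρ/Δz = 0.774/37 = 0.021 kg m⁻⁴
  112–126 m: Δρ/Δz = 0.528/14 = 0.038 kg m⁻⁴
  126–147 m: Δρ/Δz = 0.579/21 = 0.028 kg m⁻⁴
  147–199 m: Δρ/Δz = 0.328/52 = 6.3 × 10⁻³ kg m⁻⁴
  199–215 m: Δρ/Δz = 0.139/16 = 8.7 × 10⁻³ kg m⁻⁴
The largest gradient is in the 112–126 m interval — the pycnocline.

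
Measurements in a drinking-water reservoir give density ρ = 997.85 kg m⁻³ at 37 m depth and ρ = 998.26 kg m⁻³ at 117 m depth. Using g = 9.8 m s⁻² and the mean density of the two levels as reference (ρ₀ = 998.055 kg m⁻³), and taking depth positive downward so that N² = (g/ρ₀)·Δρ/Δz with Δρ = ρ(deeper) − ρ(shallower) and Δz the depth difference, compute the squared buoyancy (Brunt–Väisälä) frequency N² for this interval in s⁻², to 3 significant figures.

Δρ = 998.26 − 997.85 = 0.41 kg m⁻³ over Δz = 117 − 37 = 80 m.
N² = (9.8/998.055) × (0.41/80) = 5.0323 × 10⁻⁵ s⁻² ≈ 5.03 × 10⁻⁵ s⁻².

5.03 × 10⁻⁵ s⁻²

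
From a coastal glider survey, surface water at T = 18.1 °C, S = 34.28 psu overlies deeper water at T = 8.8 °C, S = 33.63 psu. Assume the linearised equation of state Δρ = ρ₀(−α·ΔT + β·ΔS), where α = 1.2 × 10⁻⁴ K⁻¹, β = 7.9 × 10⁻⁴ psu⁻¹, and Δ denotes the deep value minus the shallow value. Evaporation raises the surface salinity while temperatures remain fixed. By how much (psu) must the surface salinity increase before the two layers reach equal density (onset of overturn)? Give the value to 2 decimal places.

Neutral buoyancy requires −α(T_deep − T_surf) + β(S_deep − S_surf′) = 0.
S_surf′ = S_deep − (α/β)·ΔT = 33.63 − (1.2 × 10⁻⁴/7.9 × 10⁻⁴)·(-9.3) = 35.0427 psu.
Increase required: 35.0427 − 34.28 = 0.7627 psu.

0.76 psu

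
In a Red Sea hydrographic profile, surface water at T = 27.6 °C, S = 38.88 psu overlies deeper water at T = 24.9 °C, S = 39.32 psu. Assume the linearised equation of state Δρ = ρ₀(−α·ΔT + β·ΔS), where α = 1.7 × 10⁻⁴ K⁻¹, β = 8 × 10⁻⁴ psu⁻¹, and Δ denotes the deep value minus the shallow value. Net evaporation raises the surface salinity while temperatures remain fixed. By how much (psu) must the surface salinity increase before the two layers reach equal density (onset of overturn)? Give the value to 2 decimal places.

Neutral buoyancy requires −α(T_deep − T_surf) + β(S_deep − S_surf′) = 0.
S_surf′ = S_deep − (α/β)·ΔT = 39.32 − (1.7 × 10⁻⁴/8 × 10⁻⁴)·(-2.7) = 39.8937 psu.
Increase required: 39.8937 − 38.88 = 1.0137 psu.

1.01 psu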